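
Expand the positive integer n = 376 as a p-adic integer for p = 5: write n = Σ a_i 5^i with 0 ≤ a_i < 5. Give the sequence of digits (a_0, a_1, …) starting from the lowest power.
(a_0, a_1, …) = (1, 0, 0, 3)

Repeated division by 5 gives the digits low-to-high: 376 = 1 + 3·5^3. Digit sequence: (1, 0, 0, 3).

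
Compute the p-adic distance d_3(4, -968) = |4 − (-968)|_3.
d_3(4, -968) = 1/243

Step 1 — x − y = 4 − (-968) = 972. Step 2 — v_3(972) = 5 (factor: 972 = (3^5 · 4); the sign does not affect v_p). Step 3 — |x − y|_3 = 3^{-5} = 1/243.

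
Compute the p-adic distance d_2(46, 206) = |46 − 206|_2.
d_2(46, 206) = 1/32

Step 1 — x − y = 46 − 206 = -160. Step 2 — v_2(-160) = 5 (factor: -160 = −(2^5 · 5); the sign does not affect v_p). Step 3 — |x − y|_2 = 2^{-5} = 1/32.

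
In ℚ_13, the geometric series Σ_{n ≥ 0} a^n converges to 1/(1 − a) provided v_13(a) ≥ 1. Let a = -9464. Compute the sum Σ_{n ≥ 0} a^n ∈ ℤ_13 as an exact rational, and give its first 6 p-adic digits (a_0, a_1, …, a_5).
Σ a^n = 1/(1 − a) = 1/9465;  first 6 digits = (1, 0, 9, 8, 2, 7)

v_13(a) = 2 ≥ 1, so the series converges in ℤ_13 to 1/(1 − a) = 1/(1 − (-9464)) = 1/9465. Expand this rational in ℤ_13: compute digits iteratively via d_i = x_i mod 13, x_{i+1} = (x_i − d_i)/13. The first 6 digits are (1, 0, 9, 8, 2, 7).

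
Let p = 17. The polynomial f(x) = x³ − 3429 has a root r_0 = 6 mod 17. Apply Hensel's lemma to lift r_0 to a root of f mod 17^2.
r_1 = 108 (mod 289)

Hensel: r_{i+1} = r_i − f(r_i)/f′(r_i) mod 17^{i+2}, where f′(x) = 3x². Iterate:
  r_0 = 6 (mod 17)
  r_1 = 108 (mod 289)
Final: r = 108 with f(r) ≡ 0 mod 17^2.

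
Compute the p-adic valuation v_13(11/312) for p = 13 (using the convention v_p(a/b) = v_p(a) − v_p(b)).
v_13(11/312) = -1

Factor powers of 13 from the numerator and denominator of the reduced fraction: 11 = 13^0 · 11 and 312 = 13^1 · 24. Apply v_p(a/b) = v_p(a) − v_p(b): v_13(11/312) = 0 − 1 = -1.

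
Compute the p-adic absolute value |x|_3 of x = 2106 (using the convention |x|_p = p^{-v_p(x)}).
|2106|_3 = 1/81

Step 1 — compute v_3(x) by factoring powers of 3 out of the numerator and denominator: v_3(2106) = 4. Step 2 — apply |x|_p = p^{-v_p(x)} = 3^{-4} = 1/81.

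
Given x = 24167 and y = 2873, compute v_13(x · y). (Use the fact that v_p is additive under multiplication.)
v_13(69431791) = 5

v_p(x) = 3 (factor: 24167 = 13^3 · 11); v_p(y) = 2 (factor: 2873 = 13^2 · 17). Additivity: v_p(xy) = v_p(x) + v_p(y) = 3 + 2 = 5. (Direct check: xy = 69431791 = 13^5 · (187).)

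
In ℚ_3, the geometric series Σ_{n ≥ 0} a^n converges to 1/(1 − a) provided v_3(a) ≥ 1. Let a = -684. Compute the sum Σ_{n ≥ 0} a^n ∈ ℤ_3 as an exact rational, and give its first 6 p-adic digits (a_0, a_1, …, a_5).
Σ a^n = 1/(1 − a) = 1/685;  first 6 digits = (1, 0, 2, 1, 1, 2)

v_3(a) = 2 ≥ 1, so the series converges in ℤ_3 to 1/(1 − a) = 1/(1 − (-684)) = 1/685. Expand this rational in ℤ_3: compute digits iteratively via d_i = x_i mod 3, x_{i+1} = (x_i − d_i)/3. The first 6 digits are (1, 0, 2, 1, 1, 2).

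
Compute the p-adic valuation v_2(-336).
v_2(-336) = 4

v_2(n) is the largest exponent k such that 2^k divides n. Factor out: -336 = -2^4 · 21. (Sign doesn't affect v_p.) So v_2(-336) = 4.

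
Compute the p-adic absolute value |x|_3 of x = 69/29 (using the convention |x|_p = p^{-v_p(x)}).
|69/29|_3 = 1/3

Step 1 — compute v_3(x) by factoring powers of 3 out of the numerator and denominator: v_3(69/29) = 1. Step 2 — apply |x|_p = p^{-v_p(x)} = 3^{-1} = 1/3.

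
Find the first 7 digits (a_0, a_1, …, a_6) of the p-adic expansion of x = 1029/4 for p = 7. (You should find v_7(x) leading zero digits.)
(a_0, …, a_6) = (0, 0, 0, 6, 1, 5, 1)

v_7(1029/4) = 3, so a_0 = ... = a_2 = 0. Factor out: x = 7^3 · u with u = 3/4 a unit in ℤ_7. Expand u iteratively via a_{v+i} = u_i mod 7, u_{i+1} = (u_i − a_{v+i})/7:
  u_0 = 3/4;  a_3 = 6;  u_1 = (u_0 − 6)/7 = -3/4
  u_1 = -3/4;  a_4 = 1;  u_2 = (u_1 − 1)/7 = -1/4
  u_2 = -1/4;  a_5 = 5;  u_3 = (u_2 − 5)/7 = -3/4
  u_3 = -3/4;  a_6 = 1;  u_4 = (u_3 − 1)/7 = -1/4
Digits: (0, 0, 0, 6, 1, 5, 1).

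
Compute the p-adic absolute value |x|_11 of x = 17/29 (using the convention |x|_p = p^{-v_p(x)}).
|17/29|_11 = 1

Step 1 — compute v_11(x) by factoring powers of 11 out of the numerator and denominator: v_11(17/29) = 0. Step 2 — apply |x|_p = p^{-v_p(x)} = 11^{0} = 1.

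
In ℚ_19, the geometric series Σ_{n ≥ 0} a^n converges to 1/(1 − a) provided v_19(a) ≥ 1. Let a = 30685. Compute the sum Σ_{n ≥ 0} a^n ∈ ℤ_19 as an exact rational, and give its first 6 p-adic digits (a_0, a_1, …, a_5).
Σ a^n = 1/(1 − a) = -1/30684;  first 6 digits = (1, 0, 9, 4, 5, 0)

v_19(a) = 2 ≥ 1, so the series converges in ℤ_19 to 1/(1 − a) = 1/(1 − 30685) = -1/30684. Expand this rational in ℤ_19: compute digits iteratively via d_i = x_i mod 19, x_{i+1} = (x_i − d_i)/19. The first 6 digits are (1, 0, 9, 4, 5, 0).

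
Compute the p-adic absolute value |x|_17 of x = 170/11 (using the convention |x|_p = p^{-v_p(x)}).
|170/11|_17 = 1/17

Step 1 — compute v_17(x) by factoring powers of 17 out of the numerator and denominator: v_17(170/11) = 1. Step 2 — apply |x|_p = p^{-v_p(x)} = 17^{-1} = 1/17.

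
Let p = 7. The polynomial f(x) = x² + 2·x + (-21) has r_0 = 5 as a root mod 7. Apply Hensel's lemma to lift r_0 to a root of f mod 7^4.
r_3 = 2315 (mod 2401)

Hensel: r_{i+1} = r_i − f(r_i)·(f′(r_i))^{-1} mod 7^{i+2}, f′(x) = 2x + 2. Iterate:
  r_0 = 5 (mod 7)
  r_1 = 12 (mod 49)
  r_2 = 257 (mod 343)
  r_3 = 2315 (mod 2401)
Final: r = 2315 satisfies f(r) ≡ 0 mod 7^4.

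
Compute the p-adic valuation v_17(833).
v_17(833) = 1

v_17(n) is the largest exponent k such that 17^k divides n. Factor out: 833 = 17^1 · 49. (Sign doesn't affect v_p.) So v_17(833) = 1.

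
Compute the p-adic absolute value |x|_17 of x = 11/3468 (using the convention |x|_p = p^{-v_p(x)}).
|11/3468|_17 = 289

Step 1 — compute v_17(x) by factoring powers of 17 out of the numerator and denominator: v_17(11/3468) = -2. Step 2 — apply |x|_p = p^{-v_p(x)} = 17^{2} = 289.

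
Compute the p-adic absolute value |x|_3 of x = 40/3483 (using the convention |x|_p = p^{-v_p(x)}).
|40/3483|_3 = 81

Step 1 — compute v_3(x) by factoring powers of 3 out of the numerator and denominator: v_3(40/3483) = -4. Step 2 — apply |x|_p = p^{-v_p(x)} = 3^{4} = 81.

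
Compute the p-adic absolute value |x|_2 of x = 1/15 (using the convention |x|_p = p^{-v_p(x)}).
|1/15|_2 = 1

Step 1 — compute v_2(x) by factoring powers of 2 out of the numerator and denominator: v_2(1/15) = 0. Step 2 — apply |x|_p = p^{-v_p(x)} = 2^{0} = 1.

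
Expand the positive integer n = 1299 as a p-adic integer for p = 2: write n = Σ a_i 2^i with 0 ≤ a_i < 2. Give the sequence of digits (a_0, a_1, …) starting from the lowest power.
(a_0, a_1, …) = (1, 1, 0, 0, 1, 0, 0, 0, 1, 0, 1)

Repeated division by 2 gives the digits low-to-high: 1299 = 1 + 1·2^1 + 1·2^4 + 1·2^8 + 1·2^10. Digit sequence: (1, 1, 0, 0, 1, 0, 0, 0, 1, 0, 1).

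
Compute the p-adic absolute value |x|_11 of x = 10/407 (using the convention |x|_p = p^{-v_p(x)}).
|10/407|_11 = 11

Step 1 — compute v_11(x) by factoring powers of 11 out of the numerator and denominator: v_11(10/407) = -1. Step 2 — apply |x|_p = p^{-v_p(x)} = 11^{1} = 11.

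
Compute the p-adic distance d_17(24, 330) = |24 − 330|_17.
d_17(24, 330) = 1/17

Step 1 — x − y = 24 − 330 = -306. Step 2 — v_17(-306) = 1 (factor: -306 = −(17^1 · 18); the sign does not affect v_p). Step 3 — |x − y|_17 = 17^{-1} = 1/17.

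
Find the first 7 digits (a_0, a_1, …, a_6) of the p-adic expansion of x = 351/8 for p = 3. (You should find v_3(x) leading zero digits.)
(a_0, …, a_6) = (0, 0, 0, 2, 1, 0, 1)

v_3(351/8) = 3, so a_0 = ... = a_2 = 0. Factor out: x = 3^3 · u with u = 13/8 a unit in ℤ_3. Expand u iteratively via a_{v+i} = u_i mod 3, u_{i+1} = (u_i − a_{v+i})/3:
  u_0 = 13/8;  a_3 = 2;  u_1 = (u_0 − 2)/3 = -1/8
  u_1 = -1/8;  a_4 = 1;  u_2 = (u_1 − 1)/3 = -3/8
  u_2 = -3/8;  a_5 = 0;  u_3 = (u_2 − 0)/3 = -1/8
  u_3 = -1/8;  a_6 = 1;  u_4 = (u_3 − 1)/3 = -3/8
Digits: (0, 0, 0, 2, 1, 0, 1).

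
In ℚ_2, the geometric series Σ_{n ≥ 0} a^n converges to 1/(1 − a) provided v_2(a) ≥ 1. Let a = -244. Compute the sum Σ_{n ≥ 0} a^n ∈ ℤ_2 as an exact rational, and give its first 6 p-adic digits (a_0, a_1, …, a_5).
Σ a^n = 1/(1 − a) = 1/245;  first 6 digits = (1, 0, 1, 1, 1, 0)

v_2(a) = 2 ≥ 1, so the series converges in ℤ_2 to 1/(1 − a) = 1/(1 − (-244)) = 1/245. Expand this rational in ℤ_2: compute digits iteratively via d_i = x_i mod 2, x_{i+1} = (x_i − d_i)/2. The first 6 digits are (1, 0, 1, 1, 1, 0).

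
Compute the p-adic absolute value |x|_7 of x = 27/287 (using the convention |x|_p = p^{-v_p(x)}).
|27/287|_7 = 7

Step 1 — compute v_7(x) by factoring powers of 7 out of the numerator and denominator: v_7(27/287) = -1. Step 2 — apply |x|_p = p^{-v_p(x)} = 7^{1} = 7.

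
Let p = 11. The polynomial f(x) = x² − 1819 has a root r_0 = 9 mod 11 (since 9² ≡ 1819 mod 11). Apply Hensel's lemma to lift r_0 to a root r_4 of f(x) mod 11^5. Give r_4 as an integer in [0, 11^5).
r_4 = 83730 (mod 161051)

Hensel's recurrence: r_{i+1} = r_i − f(r_i)·(f′(r_i))^{-1} mod 11^{i+2}, with f′(x) = 2x. Iterate:
  r_0 = 9 (mod 11)
  r_1 = 119 (mod 121)
  r_2 = 1208 (mod 1331)
  r_3 = 10525 (mod 14641)
  r_4 = 83730 (mod 161051)
Final: r_4 = 83730, and one checks f(r_4) ≡ 0 mod 11^5.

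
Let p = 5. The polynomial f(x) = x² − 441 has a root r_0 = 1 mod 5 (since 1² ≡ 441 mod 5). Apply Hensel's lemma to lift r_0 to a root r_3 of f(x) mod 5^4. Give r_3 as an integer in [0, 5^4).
r_3 = 21 (mod 625)

Hensel's recurrence: r_{i+1} = r_i − f(r_i)·(f′(r_i))^{-1} mod 5^{i+2}, with f′(x) = 2x. Iterate:
  r_0 = 1 (mod 5)
  r_1 = 21 (mod 25)
  r_2 = 21 (mod 125)
  r_3 = 21 (mod 625)
Final: r_3 = 21, and one checks f(r_3) ≡ 0 mod 5^4.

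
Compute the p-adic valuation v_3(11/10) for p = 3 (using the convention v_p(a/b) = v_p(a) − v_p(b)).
v_3(11/10) = 0

Factor powers of 3 from the numerator and denominator of the reduced fraction: 11 = 3^0 · 11 and 10 = 3^0 · 10. Apply v_p(a/b) = v_p(a) − v_p(b): v_3(11/10) = 0 − 0 = 0.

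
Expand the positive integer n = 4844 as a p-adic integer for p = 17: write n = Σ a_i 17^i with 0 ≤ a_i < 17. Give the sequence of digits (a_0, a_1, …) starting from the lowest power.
(a_0, a_1, …) = (16, 12, 16)

Repeated division by 17 gives the digits low-to-high: 4844 = 16 + 12·17^1 + 16·17^2. Digit sequence: (16, 12, 16).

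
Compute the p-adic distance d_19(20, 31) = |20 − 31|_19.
d_19(20, 31) = 1

Step 1 — x − y = 20 − 31 = -11. Step 2 — v_19(-11) = 0 (factor: -11 = −(19^0 · 11); the sign does not affect v_p). Step 3 — |x − y|_19 = 19^{0} = 1.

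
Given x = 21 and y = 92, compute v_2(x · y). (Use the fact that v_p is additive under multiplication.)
v_2(1932) = 2

v_p(x) = 0 (factor: 21 = 2^0 · 21); v_p(y) = 2 (factor: 92 = 2^2 · 23). Additivity: v_p(xy) = v_p(x) + v_p(y) = 0 + 2 = 2. (Direct check: xy = 1932 = 2^2 · (483).)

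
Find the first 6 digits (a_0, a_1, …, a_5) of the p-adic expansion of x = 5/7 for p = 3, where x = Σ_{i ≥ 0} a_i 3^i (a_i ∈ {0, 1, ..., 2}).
(a_0, …, a_5) = (2, 0, 2, 1, 2, 0)

v_3(5/7) = 0 (numerator and denominator both coprime to 3), so x ∈ ℤ_3^×. Compute digits iteratively via a_i = x_i mod 3, x_{i+1} = (x_i − a_i)/3, with x_0 = x:
  x_0 = 5/7;  a_0 = 2;  x_1 = (x_0 − 2)/3 = -3/7
  x_1 = -3/7;  a_1 = 0;  x_2 = (x_1 − 0)/3 = -1/7
  x_2 = -1/7;  a_2 = 2;  x_3 = (x_2 − 2)/3 = -5/7
  x_3 = -5/7;  a_3 = 1;  x_4 = (x_3 − 1)/3 = -4/7
  x_4 = -4/7;  a_4 = 2;  x_5 = (x_4 − 2)/3 = -6/7
  x_5 = -6/7;  a_5 = 0;  x_6 = (x_5 − 0)/3 = -2/7
Digits: (2, 0, 2, 1, 2, 0).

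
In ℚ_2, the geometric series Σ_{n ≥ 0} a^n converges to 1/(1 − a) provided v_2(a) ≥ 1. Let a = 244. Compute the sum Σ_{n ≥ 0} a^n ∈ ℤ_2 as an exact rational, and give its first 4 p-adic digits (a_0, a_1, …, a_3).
Σ a^n = 1/(1 − a) = -1/243;  first 4 digits = (1, 0, 1, 0)

v_2(a) = 2 ≥ 1, so the series converges in ℤ_2 to 1/(1 − a) = 1/(1 − 244) = -1/243. Expand this rational in ℤ_2: compute digits iteratively via d_i = x_i mod 2, x_{i+1} = (x_i − d_i)/2. The first 4 digits are (1, 0, 1, 0).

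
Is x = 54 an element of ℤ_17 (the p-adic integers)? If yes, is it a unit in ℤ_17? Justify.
x ∈ ℤ_17^× (unit); v_17(x) = 0

ℤ_17 = {x ∈ ℚ_17 : v_17(x) ≥ 0} and ℤ_17^× = {x ∈ ℤ_17 : v_17(x) = 0}. Here v_17(54) = v_17(num) − v_17(den) = 0; compare against these criteria.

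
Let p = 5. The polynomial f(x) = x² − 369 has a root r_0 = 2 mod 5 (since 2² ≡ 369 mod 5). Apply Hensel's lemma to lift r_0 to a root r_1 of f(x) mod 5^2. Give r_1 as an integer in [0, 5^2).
r_1 = 12 (mod 25)

Hensel's recurrence: r_{i+1} = r_i − f(r_i)·(f′(r_i))^{-1} mod 5^{i+2}, with f′(x) = 2x. Iterate:
  r_0 = 2 (mod 5)
  r_1 = 12 (mod 25)
Final: r_1 = 12, and one checks f(r_1) ≡ 0 mod 5^2.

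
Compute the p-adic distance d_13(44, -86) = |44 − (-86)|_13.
d_13(44, -86) = 1/13

Step 1 — x − y = 44 − (-86) = 130. Step 2 — v_13(130) = 1 (factor: 130 = (13^1 · 10); the sign does not affect v_p). Step 3 — |x − y|_13 = 13^{-1} = 1/13.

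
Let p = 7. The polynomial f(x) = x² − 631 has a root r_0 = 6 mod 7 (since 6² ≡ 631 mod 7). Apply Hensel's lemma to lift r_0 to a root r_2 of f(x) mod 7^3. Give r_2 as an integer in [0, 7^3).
r_2 = 76 (mod 343)

Hensel's recurrence: r_{i+1} = r_i − f(r_i)·(f′(r_i))^{-1} mod 7^{i+2}, with f′(x) = 2x. Iterate:
  r_0 = 6 (mod 7)
  r_1 = 27 (mod 49)
  r_2 = 76 (mod 343)
Final: r_2 = 76, and one checks f(r_2) ≡ 0 mod 7^3.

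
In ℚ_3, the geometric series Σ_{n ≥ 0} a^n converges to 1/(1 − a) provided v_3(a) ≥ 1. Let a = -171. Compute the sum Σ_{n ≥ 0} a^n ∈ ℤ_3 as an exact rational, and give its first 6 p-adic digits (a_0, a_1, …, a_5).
Σ a^n = 1/(1 − a) = 1/172;  first 6 digits = (1, 0, 2, 2, 1, 2)

v_3(a) = 2 ≥ 1, so the series converges in ℤ_3 to 1/(1 − a) = 1/(1 − (-171)) = 1/172. Expand this rational in ℤ_3: compute digits iteratively via d_i = x_i mod 3, x_{i+1} = (x_i − d_i)/3. The first 6 digits are (1, 0, 2, 2, 1, 2).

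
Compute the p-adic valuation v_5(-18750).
v_5(-18750) = 5

v_5(n) is the largest exponent k such that 5^k divides n. Factor out: -18750 = -5^5 · 6. (Sign doesn't affect v_p.) So v_5(-18750) = 5.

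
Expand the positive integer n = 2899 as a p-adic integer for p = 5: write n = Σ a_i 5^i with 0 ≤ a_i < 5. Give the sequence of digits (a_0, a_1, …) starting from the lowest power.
(a_0, a_1, …) = (4, 4, 0, 3, 4)

Repeated division by 5 gives the digits low-to-high: 2899 = 4 + 4·5^1 + 3·5^3 + 4·5^4. Digit sequence: (4, 4, 0, 3, 4).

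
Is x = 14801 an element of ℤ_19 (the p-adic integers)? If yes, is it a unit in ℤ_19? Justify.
x ∈ ℤ_19 but not a unit; v_19(x) = 2 > 0

ℤ_19 = {x ∈ ℚ_19 : v_19(x) ≥ 0} and ℤ_19^× = {x ∈ ℤ_19 : v_19(x) = 0}. Here v_19(14801) = v_19(num) − v_19(den) = 2; compare against these criteria.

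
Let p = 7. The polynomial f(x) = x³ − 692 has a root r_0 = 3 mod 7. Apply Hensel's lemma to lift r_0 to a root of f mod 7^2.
r_1 = 24 (mod 49)

Hensel: r_{i+1} = r_i − f(r_i)/f′(r_i) mod 7^{i+2}, where f′(x) = 3x². Iterate:
  r_0 = 3 (mod 7)
  r_1 = 24 (mod 49)
Final: r = 24 with f(r) ≡ 0 mod 7^2.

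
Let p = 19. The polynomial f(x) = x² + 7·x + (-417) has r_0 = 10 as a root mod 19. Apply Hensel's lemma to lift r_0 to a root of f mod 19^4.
r_3 = 5140 (mod 130321)

Hensel: r_{i+1} = r_i − f(r_i)·(f′(r_i))^{-1} mod 19^{i+2}, f′(x) = 2x + 7. Iterate:
  r_0 = 10 (mod 19)
  r_1 = 86 (mod 361)
  r_2 = 5140 (mod 6859)
  r_3 = 5140 (mod 130321)
Final: r = 5140 satisfies f(r) ≡ 0 mod 19^4.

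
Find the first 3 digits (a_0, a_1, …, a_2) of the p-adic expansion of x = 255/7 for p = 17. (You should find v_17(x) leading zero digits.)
(a_0, …, a_2) = (0, 7, 7)

v_17(255/7) = 1, so a_0 = ... = a_0 = 0. Factor out: x = 17^1 · u with u = 15/7 a unit in ℤ_17. Expand u iteratively via a_{v+i} = u_i mod 17, u_{i+1} = (u_i − a_{v+i})/17:
  u_0 = 15/7;  a_1 = 7;  u_1 = (u_0 − 7)/17 = -2/7
  u_1 = -2/7;  a_2 = 7;  u_2 = (u_1 − 7)/17 = -3/7
Digits: (0, 7, 7).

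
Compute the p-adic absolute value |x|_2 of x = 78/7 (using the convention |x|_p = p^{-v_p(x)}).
|78/7|_2 = 1/2

Step 1 — compute v_2(x) by factoring powers of 2 out of the numerator and denominator: v_2(78/7) = 1. Step 2 — apply |x|_p = p^{-v_p(x)} = 2^{-1} = 1/2.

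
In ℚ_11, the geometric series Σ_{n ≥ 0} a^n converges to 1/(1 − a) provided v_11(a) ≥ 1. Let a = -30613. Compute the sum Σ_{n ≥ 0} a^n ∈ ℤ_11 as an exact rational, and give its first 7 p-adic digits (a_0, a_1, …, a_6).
Σ a^n = 1/(1 − a) = 1/30614;  first 7 digits = (1, 0, 0, 10, 8, 10, 0)

v_11(a) = 3 ≥ 1, so the series converges in ℤ_11 to 1/(1 − a) = 1/(1 − (-30613)) = 1/30614. Expand this rational in ℤ_11: compute digits iteratively via d_i = x_i mod 11, x_{i+1} = (x_i − d_i)/11. The first 7 digits are (1, 0, 0, 10, 8, 10, 0).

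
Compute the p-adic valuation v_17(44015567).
v_17(44015567) = 5

v_17(n) is the largest exponent k such that 17^k divides n. Factor out: 44015567 = 17^5 · 31. (Sign doesn't affect v_p.) So v_17(44015567) = 5.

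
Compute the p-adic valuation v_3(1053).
v_3(1053) = 4

v_3(n) is the largest exponent k such that 3^k divides n. Factor out: 1053 = 3^4 · 13. (Sign doesn't affect v_p.) So v_3(1053) = 4.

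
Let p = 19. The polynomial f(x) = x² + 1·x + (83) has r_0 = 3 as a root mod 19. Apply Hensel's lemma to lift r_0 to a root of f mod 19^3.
r_2 = 763 (mod 6859)

Hensel: r_{i+1} = r_i − f(r_i)·(f′(r_i))^{-1} mod 19^{i+2}, f′(x) = 2x + 1. Iterate:
  r_0 = 3 (mod 19)
  r_1 = 41 (mod 361)
  r_2 = 763 (mod 6859)
Final: r = 763 satisfies f(r) ≡ 0 mod 19^3.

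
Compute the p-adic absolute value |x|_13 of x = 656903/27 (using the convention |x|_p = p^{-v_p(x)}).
|656903/27|_13 = 1/28561

Step 1 — compute v_13(x) by factoring powers of 13 out of the numerator and denominator: v_13(656903/27) = 4. Step 2 — apply |x|_p = p^{-v_p(x)} = 13^{-4} = 1/28561.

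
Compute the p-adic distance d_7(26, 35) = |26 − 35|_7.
d_7(26, 35) = 1

Step 1 — x − y = 26 − 35 = -9. Step 2 — v_7(-9) = 0 (factor: -9 = −(7^0 · 9); the sign does not affect v_p). Step 3 — |x − y|_7 = 7^{0} = 1.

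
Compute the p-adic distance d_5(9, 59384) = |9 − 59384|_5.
d_5(9, 59384) = 1/3125

Step 1 — x − y = 9 − 59384 = -59375. Step 2 — v_5(-59375) = 5 (factor: -59375 = −(5^5 · 19); the sign does not affect v_p). Step 3 — |x − y|_5 = 5^{-5} = 1/3125.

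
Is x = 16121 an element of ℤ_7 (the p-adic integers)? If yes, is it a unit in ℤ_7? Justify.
x ∈ ℤ_7 but not a unit; v_7(x) = 3 > 0

ℤ_7 = {x ∈ ℚ_7 : v_7(x) ≥ 0} and ℤ_7^× = {x ∈ ℤ_7 : v_7(x) = 0}. Here v_7(16121) = v_7(num) − v_7(den) = 3; compare against these criteria.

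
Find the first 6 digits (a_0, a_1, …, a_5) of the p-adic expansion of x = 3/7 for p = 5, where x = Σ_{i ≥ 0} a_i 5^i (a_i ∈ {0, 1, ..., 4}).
(a_0, …, a_5) = (4, 0, 2, 1, 4, 2)

v_5(3/7) = 0 (numerator and denominator both coprime to 5), so x ∈ ℤ_5^×. Compute digits iteratively via a_i = x_i mod 5, x_{i+1} = (x_i − a_i)/5, with x_0 = x:
  x_0 = 3/7;  a_0 = 4;  x_1 = (x_0 − 4)/5 = -5/7
  x_1 = -5/7;  a_1 = 0;  x_2 = (x_1 − 0)/5 = -1/7
  x_2 = -1/7;  a_2 = 2;  x_3 = (x_2 − 2)/5 = -3/7
  x_3 = -3/7;  a_3 = 1;  x_4 = (x_3 − 1)/5 = -2/7
  x_4 = -2/7;  a_4 = 4;  x_5 = (x_4 − 4)/5 = -6/7
  x_5 = -6/7;  a_5 = 2;  x_6 = (x_5 − 2)/5 = -4/7
Digits: (4, 0, 2, 1, 4, 2).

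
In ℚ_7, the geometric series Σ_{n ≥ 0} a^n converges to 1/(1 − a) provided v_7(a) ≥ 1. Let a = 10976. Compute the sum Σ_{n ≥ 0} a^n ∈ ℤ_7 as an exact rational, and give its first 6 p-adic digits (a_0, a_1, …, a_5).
Σ a^n = 1/(1 − a) = -1/10975;  first 6 digits = (1, 0, 0, 4, 4, 0)

v_7(a) = 3 ≥ 1, so the series converges in ℤ_7 to 1/(1 − a) = 1/(1 − 10976) = -1/10975. Expand this rational in ℤ_7: compute digits iteratively via d_i = x_i mod 7, x_{i+1} = (x_i − d_i)/7. The first 6 digits are (1, 0, 0, 4, 4, 0).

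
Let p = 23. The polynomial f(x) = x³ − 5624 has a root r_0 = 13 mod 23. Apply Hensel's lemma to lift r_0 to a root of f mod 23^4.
r_3 = 104479 (mod 279841)

Hensel: r_{i+1} = r_i − f(r_i)/f′(r_i) mod 23^{i+2}, where f′(x) = 3x². Iterate:
  r_0 = 13 (mod 23)
  r_1 = 266 (mod 529)
  r_2 = 7143 (mod 12167)
  r_3 = 104479 (mod 279841)
Final: r = 104479 with f(r) ≡ 0 mod 23^4.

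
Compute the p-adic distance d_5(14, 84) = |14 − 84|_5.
d_5(14, 84) = 1/5

Step 1 — x − y = 14 − 84 = -70. Step 2 — v_5(-70) = 1 (factor: -70 = −(5^1 · 14); the sign does not affect v_p). Step 3 — |x − y|_5 = 5^{-1} = 1/5.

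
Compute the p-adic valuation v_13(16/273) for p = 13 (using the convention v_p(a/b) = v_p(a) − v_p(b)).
v_13(16/273) = -1

Factor powers of 13 from the numerator and denominator of the reduced fraction: 16 = 13^0 · 16 and 273 = 13^1 · 21. Apply v_p(a/b) = v_p(a) − v_p(b): v_13(16/273) = 0 − 1 = -1.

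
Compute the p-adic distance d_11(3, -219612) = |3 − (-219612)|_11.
d_11(3, -219612) = 1/14641

Step 1 — x − y = 3 − (-219612) = 219615. Step 2 — v_11(219615) = 4 (factor: 219615 = (11^4 · 15); the sign does not affect v_p). Step 3 — |x − y|_11 = 11^{-4} = 1/14641.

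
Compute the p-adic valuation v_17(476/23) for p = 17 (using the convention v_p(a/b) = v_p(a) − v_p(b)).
v_17(476/23) = 1

Factor powers of 17 from the numerator and denominator of the reduced fraction: 476 = 17^1 · 28 and 23 = 17^0 · 23. Apply v_p(a/b) = v_p(a) − v_p(b): v_17(476/23) = 1 − 0 = 1.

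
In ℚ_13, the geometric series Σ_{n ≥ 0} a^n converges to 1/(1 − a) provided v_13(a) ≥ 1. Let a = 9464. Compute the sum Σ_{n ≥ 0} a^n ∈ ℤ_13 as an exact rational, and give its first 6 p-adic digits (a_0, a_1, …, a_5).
Σ a^n = 1/(1 − a) = -1/9463;  first 6 digits = (1, 0, 4, 4, 3, 7)

v_13(a) = 2 ≥ 1, so the series converges in ℤ_13 to 1/(1 − a) = 1/(1 − 9464) = -1/9463. Expand this rational in ℤ_13: compute digits iteratively via d_i = x_i mod 13, x_{i+1} = (x_i − d_i)/13. The first 6 digits are (1, 0, 4, 4, 3, 7).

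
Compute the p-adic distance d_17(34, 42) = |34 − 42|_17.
d_17(34, 42) = 1

Step 1 — x − y = 34 − 42 = -8. Step 2 — v_17(-8) = 0 (factor: -8 = −(17^0 · 8); the sign does not affect v_p). Step 3 — |x − y|_17 = 17^{0} = 1.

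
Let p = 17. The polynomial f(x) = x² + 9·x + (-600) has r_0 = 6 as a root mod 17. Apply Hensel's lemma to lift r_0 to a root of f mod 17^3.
r_2 = 2590 (mod 4913)

Hensel: r_{i+1} = r_i − f(r_i)·(f′(r_i))^{-1} mod 17^{i+2}, f′(x) = 2x + 9. Iterate:
  r_0 = 6 (mod 17)
  r_1 = 278 (mod 289)
  r_2 = 2590 (mod 4913)
Final: r = 2590 satisfies f(r) ≡ 0 mod 17^3.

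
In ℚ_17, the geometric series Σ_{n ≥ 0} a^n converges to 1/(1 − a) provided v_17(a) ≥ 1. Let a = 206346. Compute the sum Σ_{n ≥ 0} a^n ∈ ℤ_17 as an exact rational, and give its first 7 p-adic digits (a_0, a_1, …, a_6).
Σ a^n = 1/(1 − a) = -1/206345;  first 7 digits = (1, 0, 0, 8, 2, 0, 13)

v_17(a) = 3 ≥ 1, so the series converges in ℤ_17 to 1/(1 − a) = 1/(1 − 206346) = -1/206345. Expand this rational in ℤ_17: compute digits iteratively via d_i = x_i mod 17, x_{i+1} = (x_i − d_i)/17. The first 7 digits are (1, 0, 0, 8, 2, 0, 13).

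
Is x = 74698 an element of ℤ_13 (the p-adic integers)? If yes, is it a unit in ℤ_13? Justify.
x ∈ ℤ_13 but not a unit; v_13(x) = 3 > 0

ℤ_13 = {x ∈ ℚ_13 : v_13(x) ≥ 0} and ℤ_13^× = {x ∈ ℤ_13 : v_13(x) = 0}. Here v_13(74698) = v_13(num) − v_13(den) = 3; compare against these criteria.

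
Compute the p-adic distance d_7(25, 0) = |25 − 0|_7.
d_7(25, 0) = 1

Step 1 — x − y = 25 − 0 = 25. Step 2 — v_7(25) = 0 (factor: 25 = (7^0 · 25); the sign does not affect v_p). Step 3 — |x − y|_7 = 7^{0} = 1.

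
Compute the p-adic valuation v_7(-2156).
v_7(-2156) = 2

v_7(n) is the largest exponent k such that 7^k divides n. Factor out: -2156 = -7^2 · 44. (Sign doesn't affect v_p.) So v_7(-2156) = 2.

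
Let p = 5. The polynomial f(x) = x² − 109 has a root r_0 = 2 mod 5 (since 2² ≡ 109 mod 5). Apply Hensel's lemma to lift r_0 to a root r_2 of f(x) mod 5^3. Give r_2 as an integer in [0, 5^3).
r_2 = 22 (mod 125)

Hensel's recurrence: r_{i+1} = r_i − f(r_i)·(f′(r_i))^{-1} mod 5^{i+2}, with f′(x) = 2x. Iterate:
  r_0 = 2 (mod 5)
  r_1 = 22 (mod 25)
  r_2 = 22 (mod 125)
Final: r_2 = 22, and one checks f(r_2) ≡ 0 mod 5^3.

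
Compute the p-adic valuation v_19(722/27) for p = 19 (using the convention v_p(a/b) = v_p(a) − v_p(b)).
v_19(722/27) = 2

Factor powers of 19 from the numerator and denominator of the reduced fraction: 722 = 19^2 · 2 and 27 = 19^0 · 27. Apply v_p(a/b) = v_p(a) − v_p(b): v_19(722/27) = 2 − 0 = 2.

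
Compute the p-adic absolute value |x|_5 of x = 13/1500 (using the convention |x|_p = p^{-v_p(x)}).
|13/1500|_5 = 125

Step 1 — compute v_5(x) by factoring powers of 5 out of the numerator and denominator: v_5(13/1500) = -3. Step 2 — apply |x|_p = p^{-v_p(x)} = 5^{3} = 125.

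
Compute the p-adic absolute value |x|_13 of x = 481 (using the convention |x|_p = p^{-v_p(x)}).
|481|_13 = 1/13

Step 1 — compute v_13(x) by factoring powers of 13 out of the numerator and denominator: v_13(481) = 1. Step 2 — apply |x|_p = p^{-v_p(x)} = 13^{-1} = 1/13.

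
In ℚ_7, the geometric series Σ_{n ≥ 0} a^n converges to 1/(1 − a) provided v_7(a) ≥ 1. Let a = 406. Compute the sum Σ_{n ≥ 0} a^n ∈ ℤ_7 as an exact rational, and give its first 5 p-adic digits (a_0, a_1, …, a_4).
Σ a^n = 1/(1 − a) = -1/405;  first 5 digits = (1, 2, 5, 6, 6)

v_7(a) = 1 ≥ 1, so the series converges in ℤ_7 to 1/(1 − a) = 1/(1 − 406) = -1/405. Expand this rational in ℤ_7: compute digits iteratively via d_i = x_i mod 7, x_{i+1} = (x_i − d_i)/7. The first 5 digits are (1, 2, 5, 6, 6).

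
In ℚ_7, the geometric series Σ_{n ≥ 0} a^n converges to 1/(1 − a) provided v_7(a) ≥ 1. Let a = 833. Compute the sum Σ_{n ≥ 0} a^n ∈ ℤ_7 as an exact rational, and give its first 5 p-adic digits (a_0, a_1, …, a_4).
Σ a^n = 1/(1 − a) = -1/832;  first 5 digits = (1, 0, 3, 2, 2)

v_7(a) = 2 ≥ 1, so the series converges in ℤ_7 to 1/(1 − a) = 1/(1 − 833) = -1/832. Expand this rational in ℤ_7: compute digits iteratively via d_i = x_i mod 7, x_{i+1} = (x_i − d_i)/7. The first 5 digits are (1, 0, 3, 2, 2).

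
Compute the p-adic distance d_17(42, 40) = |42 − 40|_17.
d_17(42, 40) = 1

Step 1 — x − y = 42 − 40 = 2. Step 2 — v_17(2) = 0 (factor: 2 = (17^0 · 2); the sign does not affect v_p). Step 3 — |x − y|_17 = 17^{0} = 1.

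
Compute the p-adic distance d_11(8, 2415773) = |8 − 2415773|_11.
d_11(8, 2415773) = 1/161051

Step 1 — x − y = 8 − 2415773 = -2415765. Step 2 — v_11(-2415765) = 5 (factor: -2415765 = −(11^5 · 15); the sign does not affect v_p). Step 3 — |x − y|_11 = 11^{-5} = 1/161051.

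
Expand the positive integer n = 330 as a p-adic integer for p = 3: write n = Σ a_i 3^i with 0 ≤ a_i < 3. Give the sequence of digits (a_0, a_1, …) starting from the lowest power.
(a_0, a_1, …) = (0, 2, 0, 0, 1, 1)

Repeated division by 3 gives the digits low-to-high: 330 = 2·3^1 + 1·3^4 + 1·3^5. Digit sequence: (0, 2, 0, 0, 1, 1).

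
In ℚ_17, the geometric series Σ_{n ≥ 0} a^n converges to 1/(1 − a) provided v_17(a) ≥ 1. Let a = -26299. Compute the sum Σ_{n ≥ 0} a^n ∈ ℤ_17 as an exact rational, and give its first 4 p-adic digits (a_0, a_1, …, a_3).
Σ a^n = 1/(1 − a) = 1/26300;  first 4 digits = (1, 0, 11, 11)

v_17(a) = 2 ≥ 1, so the series converges in ℤ_17 to 1/(1 − a) = 1/(1 − (-26299)) = 1/26300. Expand this rational in ℤ_17: compute digits iteratively via d_i = x_i mod 17, x_{i+1} = (x_i − d_i)/17. The first 4 digits are (1, 0, 11, 11).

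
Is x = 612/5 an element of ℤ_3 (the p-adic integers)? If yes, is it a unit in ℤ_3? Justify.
x ∈ ℤ_3 but not a unit; v_3(x) = 2 > 0

ℤ_3 = {x ∈ ℚ_3 : v_3(x) ≥ 0} and ℤ_3^× = {x ∈ ℤ_3 : v_3(x) = 0}. Here v_3(612/5) = v_3(num) − v_3(den) = 2; compare against these criteria.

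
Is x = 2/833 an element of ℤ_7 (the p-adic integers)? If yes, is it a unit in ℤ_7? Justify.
x ∉ ℤ_7 (v_7(x) = -2 < 0)

ℤ_7 = {x ∈ ℚ_7 : v_7(x) ≥ 0} and ℤ_7^× = {x ∈ ℤ_7 : v_7(x) = 0}. Here v_7(2/833) = v_7(num) − v_7(den) = -2; compare against these criteria.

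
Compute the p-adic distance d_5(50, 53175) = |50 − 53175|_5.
d_5(50, 53175) = 1/3125

Step 1 — x − y = 50 − 53175 = -53125. Step 2 — v_5(-53125) = 5 (factor: -53125 = −(5^5 · 17); the sign does not affect v_p). Step 3 — |x − y|_5 = 5^{-5} = 1/3125.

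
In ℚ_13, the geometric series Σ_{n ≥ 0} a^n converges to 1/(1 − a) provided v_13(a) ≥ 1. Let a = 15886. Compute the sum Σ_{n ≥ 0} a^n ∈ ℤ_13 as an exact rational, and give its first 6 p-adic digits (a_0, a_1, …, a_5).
Σ a^n = 1/(1 − a) = -1/15885;  first 6 digits = (1, 0, 3, 7, 9, 3)

v_13(a) = 2 ≥ 1, so the series converges in ℤ_13 to 1/(1 − a) = 1/(1 − 15886) = -1/15885. Expand this rational in ℤ_13: compute digits iteratively via d_i = x_i mod 13, x_{i+1} = (x_i − d_i)/13. The first 6 digits are (1, 0, 3, 7, 9, 3).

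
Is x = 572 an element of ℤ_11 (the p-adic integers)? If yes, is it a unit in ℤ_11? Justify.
x ∈ ℤ_11 but not a unit; v_11(x) = 1 > 0

ℤ_11 = {x ∈ ℚ_11 : v_11(x) ≥ 0} and ℤ_11^× = {x ∈ ℤ_11 : v_11(x) = 0}. Here v_11(572) = v_11(num) − v_11(den) = 1; compare against these criteria.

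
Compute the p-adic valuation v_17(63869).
v_17(63869) = 3

v_17(n) is the largest exponent k such that 17^k divides n. Factor out: 63869 = 17^3 · 13. (Sign doesn't affect v_p.) So v_17(63869) = 3.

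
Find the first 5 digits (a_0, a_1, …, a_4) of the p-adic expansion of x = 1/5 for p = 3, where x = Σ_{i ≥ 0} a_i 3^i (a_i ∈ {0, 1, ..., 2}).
(a_0, …, a_4) = (2, 0, 1, 2, 1)

v_3(1/5) = 0 (numerator and denominator both coprime to 3), so x ∈ ℤ_3^×. Compute digits iteratively via a_i = x_i mod 3, x_{i+1} = (x_i − a_i)/3, with x_0 = x:
  x_0 = 1/5;  a_0 = 2;  x_1 = (x_0 − 2)/3 = -3/5
  x_1 = -3/5;  a_1 = 0;  x_2 = (x_1 − 0)/3 = -1/5
  x_2 = -1/5;  a_2 = 1;  x_3 = (x_2 − 1)/3 = -2/5
  x_3 = -2/5;  a_3 = 2;  x_4 = (x_3 − 2)/3 = -4/5
  x_4 = -4/5;  a_4 = 1;  x_5 = (x_4 − 1)/3 = -3/5
Digits: (2, 0, 1, 2, 1).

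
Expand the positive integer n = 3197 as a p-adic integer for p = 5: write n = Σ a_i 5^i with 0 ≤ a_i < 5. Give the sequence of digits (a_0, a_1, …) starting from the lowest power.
(a_0, a_1, …) = (2, 4, 2, 0, 0, 1)

Repeated division by 5 gives the digits low-to-high: 3197 = 2 + 4·5^1 + 2·5^2 + 1·5^5. Digit sequence: (2, 4, 2, 0, 0, 1).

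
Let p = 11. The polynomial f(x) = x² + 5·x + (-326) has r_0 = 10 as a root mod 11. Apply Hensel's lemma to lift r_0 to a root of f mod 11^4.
r_3 = 2287 (mod 14641)

Hensel: r_{i+1} = r_i − f(r_i)·(f′(r_i))^{-1} mod 11^{i+2}, f′(x) = 2x + 5. Iterate:
  r_0 = 10 (mod 11)
  r_1 = 109 (mod 121)
  r_2 = 956 (mod 1331)
  r_3 = 2287 (mod 14641)
Final: r = 2287 satisfies f(r) ≡ 0 mod 11^4.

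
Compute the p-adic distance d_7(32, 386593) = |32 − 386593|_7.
d_7(32, 386593) = 1/16807

Step 1 — x − y = 32 − 386593 = -386561. Step 2 — v_7(-386561) = 5 (factor: -386561 = −(7^5 · 23); the sign does not affect v_p). Step 3 — |x − y|_7 = 7^{-5} = 1/16807.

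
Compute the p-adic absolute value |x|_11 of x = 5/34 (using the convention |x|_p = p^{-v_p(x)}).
|5/34|_11 = 1

Step 1 — compute v_11(x) by factoring powers of 11 out of the numerator and denominator: v_11(5/34) = 0. Step 2 — apply |x|_p = p^{-v_p(x)} = 11^{0} = 1.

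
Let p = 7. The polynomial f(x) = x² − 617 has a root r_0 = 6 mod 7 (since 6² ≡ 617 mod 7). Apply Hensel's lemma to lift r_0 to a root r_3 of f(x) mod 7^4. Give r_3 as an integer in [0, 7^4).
r_3 = 132 (mod 2401)

Hensel's recurrence: r_{i+1} = r_i − f(r_i)·(f′(r_i))^{-1} mod 7^{i+2}, with f′(x) = 2x. Iterate:
  r_0 = 6 (mod 7)
  r_1 = 34 (mod 49)
  r_2 = 132 (mod 343)
  r_3 = 132 (mod 2401)
Final: r_3 = 132, and one checks f(r_3) ≡ 0 mod 7^4.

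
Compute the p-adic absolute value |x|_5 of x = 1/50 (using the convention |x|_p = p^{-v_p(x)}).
|1/50|_5 = 25

Step 1 — compute v_5(x) by factoring powers of 5 out of the numerator and denominator: v_5(1/50) = -2. Step 2 — apply |x|_p = p^{-v_p(x)} = 5^{2} = 25.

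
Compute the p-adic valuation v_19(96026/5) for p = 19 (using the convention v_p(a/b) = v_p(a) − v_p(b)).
v_19(96026/5) = 3

Factor powers of 19 from the numerator and denominator of the reduced fraction: 96026 = 19^3 · 14 and 5 = 19^0 · 5. Apply v_p(a/b) = v_p(a) − v_p(b): v_19(96026/5) = 3 − 0 = 3.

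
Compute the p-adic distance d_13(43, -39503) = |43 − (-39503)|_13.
d_13(43, -39503) = 1/2197

Step 1 — x − y = 43 − (-39503) = 39546. Step 2 — v_13(39546) = 3 (factor: 39546 = (13^3 · 18); the sign does not affect v_p). Step 3 — |x − y|_13 = 13^{-3} = 1/2197.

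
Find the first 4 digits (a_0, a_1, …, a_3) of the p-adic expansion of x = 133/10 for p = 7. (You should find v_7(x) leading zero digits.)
(a_0, …, a_3) = (0, 4, 6, 4)

v_7(133/10) = 1, so a_0 = ... = a_0 = 0. Factor out: x = 7^1 · u with u = 19/10 a unit in ℤ_7. Expand u iteratively via a_{v+i} = u_i mod 7, u_{i+1} = (u_i − a_{v+i})/7:
  u_0 = 19/10;  a_1 = 4;  u_1 = (u_0 − 4)/7 = -3/10
  u_1 = -3/10;  a_2 = 6;  u_2 = (u_1 − 6)/7 = -9/10
  u_2 = -9/10;  a_3 = 4;  u_3 = (u_2 − 4)/7 = -7/10
Digits: (0, 4, 6, 4).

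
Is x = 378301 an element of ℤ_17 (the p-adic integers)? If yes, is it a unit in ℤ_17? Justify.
x ∈ ℤ_17 but not a unit; v_17(x) = 3 > 0

ℤ_17 = {x ∈ ℚ_17 : v_17(x) ≥ 0} and ℤ_17^× = {x ∈ ℤ_17 : v_17(x) = 0}. Here v_17(378301) = v_17(num) − v_17(den) = 3; compare against these criteria.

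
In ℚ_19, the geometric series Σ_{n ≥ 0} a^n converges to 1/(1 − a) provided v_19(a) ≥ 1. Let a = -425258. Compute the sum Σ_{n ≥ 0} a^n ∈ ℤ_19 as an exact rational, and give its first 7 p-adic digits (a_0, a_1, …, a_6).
Σ a^n = 1/(1 − a) = 1/425259;  first 7 digits = (1, 0, 0, 14, 15, 18, 5)

v_19(a) = 3 ≥ 1, so the series converges in ℤ_19 to 1/(1 − a) = 1/(1 − (-425258)) = 1/425259. Expand this rational in ℤ_19: compute digits iteratively via d_i = x_i mod 19, x_{i+1} = (x_i − d_i)/19. The first 7 digits are (1, 0, 0, 14, 15, 18, 5).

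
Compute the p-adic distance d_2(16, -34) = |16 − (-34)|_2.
d_2(16, -34) = 1/2

Step 1 — x − y = 16 − (-34) = 50. Step 2 — v_2(50) = 1 (factor: 50 = (2^1 · 25); the sign does not affect v_p). Step 3 — |x − y|_2 = 2^{-1} = 1/2.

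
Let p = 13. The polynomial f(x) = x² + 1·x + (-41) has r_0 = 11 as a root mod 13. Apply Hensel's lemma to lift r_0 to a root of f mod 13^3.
r_2 = 1506 (mod 2197)

Hensel: r_{i+1} = r_i − f(r_i)·(f′(r_i))^{-1} mod 13^{i+2}, f′(x) = 2x + 1. Iterate:
  r_0 = 11 (mod 13)
  r_1 = 154 (mod 169)
  r_2 = 1506 (mod 2197)
Final: r = 1506 satisfies f(r) ≡ 0 mod 13^3.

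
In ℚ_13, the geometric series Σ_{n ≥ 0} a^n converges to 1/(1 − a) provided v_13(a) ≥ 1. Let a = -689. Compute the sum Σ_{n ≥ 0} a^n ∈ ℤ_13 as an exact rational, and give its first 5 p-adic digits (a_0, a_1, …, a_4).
Σ a^n = 1/(1 − a) = 1/690;  first 5 digits = (1, 12, 9, 6, 5)

v_13(a) = 1 ≥ 1, so the series converges in ℤ_13 to 1/(1 − a) = 1/(1 − (-689)) = 1/690. Expand this rational in ℤ_13: compute digits iteratively via d_i = x_i mod 13, x_{i+1} = (x_i − d_i)/13. The first 5 digits are (1, 12, 9, 6, 5).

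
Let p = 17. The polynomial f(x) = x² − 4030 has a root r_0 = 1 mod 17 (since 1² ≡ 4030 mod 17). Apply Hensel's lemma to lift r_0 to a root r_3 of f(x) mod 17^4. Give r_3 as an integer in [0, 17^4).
r_3 = 34528 (mod 83521)

Hensel's recurrence: r_{i+1} = r_i − f(r_i)·(f′(r_i))^{-1} mod 17^{i+2}, with f′(x) = 2x. Iterate:
  r_0 = 1 (mod 17)
  r_1 = 137 (mod 289)
  r_2 = 137 (mod 4913)
  r_3 = 34528 (mod 83521)
Final: r_3 = 34528, and one checks f(r_3) ≡ 0 mod 17^4.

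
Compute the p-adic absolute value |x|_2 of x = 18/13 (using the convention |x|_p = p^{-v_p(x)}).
|18/13|_2 = 1/2

Step 1 — compute v_2(x) by factoring powers of 2 out of the numerator and denominator: v_2(18/13) = 1. Step 2 — apply |x|_p = p^{-v_p(x)} = 2^{-1} = 1/2.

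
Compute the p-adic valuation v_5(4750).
v_5(4750) = 3

v_5(n) is the largest exponent k such that 5^k divides n. Factor out: 4750 = 5^3 · 38. (Sign doesn't affect v_p.) So v_5(4750) = 3.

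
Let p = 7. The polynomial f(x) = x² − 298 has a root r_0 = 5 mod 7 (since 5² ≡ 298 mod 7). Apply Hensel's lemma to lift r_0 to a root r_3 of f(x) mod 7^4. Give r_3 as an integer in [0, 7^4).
r_3 = 1125 (mod 2401)

Hensel's recurrence: r_{i+1} = r_i − f(r_i)·(f′(r_i))^{-1} mod 7^{i+2}, with f′(x) = 2x. Iterate:
  r_0 = 5 (mod 7)
  r_1 = 47 (mod 49)
  r_2 = 96 (mod 343)
  r_3 = 1125 (mod 2401)
Final: r_3 = 1125, and one checks f(r_3) ≡ 0 mod 7^4.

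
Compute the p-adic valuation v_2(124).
v_2(124) = 2

v_2(n) is the largest exponent k such that 2^k divides n. Factor out: 124 = 2^2 · 31. (Sign doesn't affect v_p.) So v_2(124) = 2.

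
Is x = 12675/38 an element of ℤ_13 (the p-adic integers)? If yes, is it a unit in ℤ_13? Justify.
x ∈ ℤ_13 but not a unit; v_13(x) = 2 > 0

ℤ_13 = {x ∈ ℚ_13 : v_13(x) ≥ 0} and ℤ_13^× = {x ∈ ℤ_13 : v_13(x) = 0}. Here v_13(12675/38) = v_13(num) − v_13(den) = 2; compare against these criteria.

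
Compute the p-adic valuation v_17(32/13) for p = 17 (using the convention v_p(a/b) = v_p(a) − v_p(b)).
v_17(32/13) = 0

Factor powers of 17 from the numerator and denominator of the reduced fraction: 32 = 17^0 · 32 and 13 = 17^0 · 13. Apply v_p(a/b) = v_p(a) − v_p(b): v_17(32/13) = 0 − 0 = 0.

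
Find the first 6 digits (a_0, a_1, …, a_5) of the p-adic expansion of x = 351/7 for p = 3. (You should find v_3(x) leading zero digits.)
(a_0, …, a_5) = (0, 0, 0, 1, 2, 2)

v_3(351/7) = 3, so a_0 = ... = a_2 = 0. Factor out: x = 3^3 · u with u = 13/7 a unit in ℤ_3. Expand u iteratively via a_{v+i} = u_i mod 3, u_{i+1} = (u_i − a_{v+i})/3:
  u_0 = 13/7;  a_3 = 1;  u_1 = (u_0 − 1)/3 = 2/7
  u_1 = 2/7;  a_4 = 2;  u_2 = (u_1 − 2)/3 = -4/7
  u_2 = -4/7;  a_5 = 2;  u_3 = (u_2 − 2)/3 = -6/7
Digits: (0, 0, 0, 1, 2, 2).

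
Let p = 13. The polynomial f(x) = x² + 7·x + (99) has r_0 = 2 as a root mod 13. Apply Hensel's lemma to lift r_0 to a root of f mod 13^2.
r_1 = 145 (mod 169)

Hensel: r_{i+1} = r_i − f(r_i)·(f′(r_i))^{-1} mod 13^{i+2}, f′(x) = 2x + 7. Iterate:
  r_0 = 2 (mod 13)
  r_1 = 145 (mod 169)
Final: r = 145 satisfies f(r) ≡ 0 mod 13^2.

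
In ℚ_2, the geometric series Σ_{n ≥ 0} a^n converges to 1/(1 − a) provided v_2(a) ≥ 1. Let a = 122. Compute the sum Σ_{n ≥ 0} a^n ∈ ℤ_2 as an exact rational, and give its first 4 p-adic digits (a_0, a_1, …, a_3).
Σ a^n = 1/(1 − a) = -1/121;  first 4 digits = (1, 1, 1, 0)

v_2(a) = 1 ≥ 1, so the series converges in ℤ_2 to 1/(1 − a) = 1/(1 − 122) = -1/121. Expand this rational in ℤ_2: compute digits iteratively via d_i = x_i mod 2, x_{i+1} = (x_i − d_i)/2. The first 4 digits are (1, 1, 1, 0).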